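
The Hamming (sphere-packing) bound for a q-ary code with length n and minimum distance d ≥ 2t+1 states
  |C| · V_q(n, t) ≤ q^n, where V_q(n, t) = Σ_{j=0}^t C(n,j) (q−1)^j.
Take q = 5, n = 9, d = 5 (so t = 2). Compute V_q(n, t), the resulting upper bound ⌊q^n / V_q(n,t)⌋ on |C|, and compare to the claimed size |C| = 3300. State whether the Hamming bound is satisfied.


V_q(n, t) = 613, q^n = 1953125, Hamming bound = 3186, |C| = 3300 > bound (violated).

Step 1: Compute V_q(n, t) = Σ_{j=0}^2 C(n, j) (q−1)^j.
  j = 0: C(9,0)·(4)^0 = 1·1 = 1.
  j = 1: C(9,1)·(4)^1 = 9·4 = 36.
  j = 2: C(9,2)·(4)^2 = 36·16 = 576.
  V_q(n, t) = 1 + 36 + 576 = 613.
Step 2: q^n = 5^9 = 1953125.
Step 3: Hamming bound ⌊q^n / V_q(n,t)⌋ = ⌊1953125/613⌋ = 3186.
Step 4: Compare |C| = 3300 to 3186: violated.
The claimed |C| lies above the Hamming bound, so no 5-ary code of length 9 with d ≥ 5 can have 3300 codewords.


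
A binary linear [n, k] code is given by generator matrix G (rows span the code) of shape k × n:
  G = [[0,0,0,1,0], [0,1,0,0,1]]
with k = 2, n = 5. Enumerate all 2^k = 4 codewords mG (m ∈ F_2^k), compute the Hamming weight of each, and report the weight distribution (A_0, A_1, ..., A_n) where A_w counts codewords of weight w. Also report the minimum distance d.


Weight distribution: A_0 = 1, A_1 = 1, A_2 = 1, A_3 = 1. Minimum distance d = 1.

Enumerate all 2^2 = 4 messages m ∈ F_2^2.
For each, compute codeword c = mG in F_2^5, then tally its weight.
  m = 00 → c = 00000, weight = 0.
  m = 10 → c = 00010, weight = 1.
  m = 01 → c = 01001, weight = 2.
  m = 11 → c = 01011, weight = 3.
Tally weights:
  weight 0: 1 codewords.
  weight 1: 1 codewords.
  weight 2: 1 codewords.
  weight 3: 1 codewords.
Minimum distance d = smallest w > 0 with A_w > 0 = 1.
Sanity: Σ A_w = 4 = 2^2 = 4 ✓.


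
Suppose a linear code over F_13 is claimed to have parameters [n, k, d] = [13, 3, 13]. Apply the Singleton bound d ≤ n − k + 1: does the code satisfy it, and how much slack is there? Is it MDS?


Singleton RHS = n − k + 1 = 11, slack = -2, bound violated (no such code; not MDS).

Singleton bound: d ≤ n − k + 1.
Here n = 13, k = 3, so n − k + 1 = 11.
Given d = 13, check d ≤ 11: NO.
Slack = (n − k + 1) − d = -2.
The slack is negative: d = 13 exceeds n − k + 1 = 11 by 2, so the Singleton bound is violated and no linear [13, 3, 13]_13 code can exist. In particular it is not MDS (MDS requires d = n − k + 1 exactly).
Description: the claimed parameters are [13, 3, 13]_13; such a code would be impossible (violates the Singleton bound).


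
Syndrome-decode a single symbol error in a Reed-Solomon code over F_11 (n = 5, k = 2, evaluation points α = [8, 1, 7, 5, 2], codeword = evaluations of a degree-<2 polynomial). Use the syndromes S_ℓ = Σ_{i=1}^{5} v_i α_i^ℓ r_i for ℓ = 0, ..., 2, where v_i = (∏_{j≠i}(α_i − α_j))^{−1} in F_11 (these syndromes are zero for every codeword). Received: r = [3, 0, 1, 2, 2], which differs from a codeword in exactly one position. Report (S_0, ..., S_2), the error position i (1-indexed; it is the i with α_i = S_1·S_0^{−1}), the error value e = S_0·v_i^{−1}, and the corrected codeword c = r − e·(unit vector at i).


S = (10, 6, 8), error at position 4, error magnitude e = 5, c = [3, 0, 1, 8, 2].

Step 1: column multipliers v_i = (∏_{j≠i}(α_i − α_j))^{−1} mod 11.
  i = 1 (α = 8): (8−1)(8−7)(8−5)(8−2) = 7·1·3·6 = 126 ≡ 5, so v_1 = 5^{−1} = 9 (mod 11).
  i = 2 (α = 1): (1−8)(1−7)(1−5)(1−2) = (−7)·(−6)·(−4)·(−1) = 168 ≡ 3, so v_2 = 3^{−1} = 4 (mod 11).
  i = 3 (α = 7): (7−8)(7−1)(7−5)(7−2) = (−1)·6·2·5 = −60 ≡ 6, so v_3 = 6^{−1} = 2 (mod 11).
  i = 4 (α = 5): (5−8)(5−1)(5−7)(5−2) = (−3)·4·(−2)·3 = 72 ≡ 6, so v_4 = 6^{−1} = 2 (mod 11).
  i = 5 (α = 2): (2−8)(2−1)(2−7)(2−5) = (−6)·1·(−5)·(−3) = −90 ≡ 9, so v_5 = 9^{−1} = 5 (mod 11).
  v = [9, 4, 2, 2, 5].
Step 2: syndromes of r = [3, 0, 1, 2, 2] (all sums mod 11).
  S_0 = Σ v_i r_i = 9·3 + 4·0 + 2·1 + 2·2 + 5·2 = 43 ≡ 10.
  S_1 = Σ v_i α_i r_i = 9·8·3 + 4·1·0 + 2·7·1 + 2·5·2 + 5·2·2 = 270 ≡ 6.
  α_i^2 mod 11 = [9, 1, 5, 3, 4].
  S_2 = Σ v_i α_i^2 r_i = 9·9·3 + 4·1·0 + 2·5·1 + 2·3·2 + 5·4·2 = 305 ≡ 8.
  S = (10, 6, 8) ≠ 0, so r is not a codeword (an error is present).
Step 3: locate the error. For a single error e at position i, S_ℓ = v_i·e·α_i^ℓ, so α_err = S_1/S_0.
  S_0^{−1} = 10^{−1} = 10 (mod 11), so α_err = 6·10 = 60 ≡ 5 = α_4. Error position i = 4.
  Consistency check: S_2/S_1 = 8·2 = 16 ≡ 5 = α_err ✓ (single-error assumption holds).
Step 4: error magnitude e = S_0/v_4 = S_0·∏_{j≠4}(α_4 − α_j) = 10·6 = 60 ≡ 5 (mod 11).
Step 5: correct position 4: c_4 = r_4 − e = 2 − 5 ≡ 8 (mod 11). Hence c = [3, 0, 1, 8, 2].
  Check: interpolating c through the α_i gives m(x) = 9 + 2·x (degree < 2) with m(α_i) = c_i for every i, so c is indeed a codeword.


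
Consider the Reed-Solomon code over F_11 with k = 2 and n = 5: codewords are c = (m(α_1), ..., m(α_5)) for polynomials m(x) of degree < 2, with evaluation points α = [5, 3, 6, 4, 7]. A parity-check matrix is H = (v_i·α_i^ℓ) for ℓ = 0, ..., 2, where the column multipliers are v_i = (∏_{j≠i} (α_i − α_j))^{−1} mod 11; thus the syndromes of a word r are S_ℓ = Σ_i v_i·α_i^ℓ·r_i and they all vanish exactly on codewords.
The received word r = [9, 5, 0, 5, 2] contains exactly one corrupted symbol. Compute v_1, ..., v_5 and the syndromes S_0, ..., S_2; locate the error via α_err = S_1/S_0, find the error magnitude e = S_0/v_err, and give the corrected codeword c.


S = (4, 5, 9), error at position 4, error magnitude e = 9, c = [9, 5, 0, 7, 2].

Step 1: column multipliers v_i = (∏_{j≠i}(α_i − α_j))^{−1} mod 11.
  i = 1 (α = 5): (5−3)(5−6)(5−4)(5−7) = 2·(−1)·1·(−2) = 4 ≡ 4, so v_1 = 4^{−1} = 3 (mod 11).
  i = 2 (α = 3): (3−5)(3−6)(3−4)(3−7) = (−2)·(−3)·(−1)·(−4) = 24 ≡ 2, so v_2 = 2^{−1} = 6 (mod 11).
  i = 3 (α = 6): (6−5)(6−3)(6−4)(6−7) = 1·3·2·(−1) = −6 ≡ 5, so v_3 = 5^{−1} = 9 (mod 11).
  i = 4 (α = 4): (4−5)(4−3)(4−6)(4−7) = (−1)·1·(−2)·(−3) = −6 ≡ 5, so v_4 = 5^{−1} = 9 (mod 11).
  i = 5 (α = 7): (7−5)(7−3)(7−6)(7−4) = 2·4·1·3 = 24 ≡ 2, so v_5 = 2^{−1} = 6 (mod 11).
  v = [3, 6, 9, 9, 6].
Step 2: syndromes of r = [9, 5, 0, 5, 2] (all sums mod 11).
  S_0 = Σ v_i r_i = 3·9 + 6·5 + 9·0 + 9·5 + 6·2 = 114 ≡ 4.
  S_1 = Σ v_i α_i r_i = 3·5·9 + 6·3·5 + 9·6·0 + 9·4·5 + 6·7·2 = 489 ≡ 5.
  α_i^2 mod 11 = [3, 9, 3, 5, 5].
  S_2 = Σ v_i α_i^2 r_i = 3·3·9 + 6·9·5 + 9·3·0 + 9·5·5 + 6·5·2 = 636 ≡ 9.
  S = (4, 5, 9) ≠ 0, so r is not a codeword (an error is present).
Step 3: locate the error. For a single error e at position i, S_ℓ = v_i·e·α_i^ℓ, so α_err = S_1/S_0.
  S_0^{−1} = 4^{−1} = 3 (mod 11), so α_err = 5·3 = 15 ≡ 4 = α_4. Error position i = 4.
  Consistency check: S_2/S_1 = 9·9 = 81 ≡ 4 = α_err ✓ (single-error assumption holds).
Step 4: error magnitude e = S_0/v_4 = S_0·∏_{j≠4}(α_4 − α_j) = 4·5 = 20 ≡ 9 (mod 11).
Step 5: correct position 4: c_4 = r_4 − e = 5 − 9 ≡ 7 (mod 11). Hence c = [9, 5, 0, 7, 2].
  Check: interpolating c through the α_i gives m(x) = 10 + 2·x (degree < 2) with m(α_i) = c_i for every i, so c is indeed a codeword.


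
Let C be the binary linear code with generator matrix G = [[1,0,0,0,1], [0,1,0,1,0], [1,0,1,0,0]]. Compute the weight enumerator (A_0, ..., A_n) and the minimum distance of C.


Weight distribution: A_0 = 1, A_2 = 4, A_4 = 3. Minimum distance d = 2.

Enumerate all 2^3 = 8 messages m ∈ F_2^3.
For each, compute codeword c = mG in F_2^5, then tally its weight.
  m = 000 → c = 00000, weight = 0.
  m = 100 → c = 10001, weight = 2.
  m = 010 → c = 01010, weight = 2.
  m = 110 → c = 11011, weight = 4.
  m = 001 → c = 10100, weight = 2.
  m = 101 → c = 00101, weight = 2.
  m = 011 → c = 11110, weight = 4.
  m = 111 → c = 01111, weight = 4.
Tally weights:
  weight 0: 1 codewords.
  weight 2: 4 codewords.
  weight 4: 3 codewords.
Minimum distance d = smallest w > 0 with A_w > 0 = 2.
Sanity: Σ A_w = 8 = 2^3 = 8 ✓.


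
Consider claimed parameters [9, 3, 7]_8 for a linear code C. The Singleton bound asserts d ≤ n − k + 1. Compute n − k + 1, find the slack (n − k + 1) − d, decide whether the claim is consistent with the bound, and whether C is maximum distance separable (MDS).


Singleton RHS = n − k + 1 = 7, slack = 0, bound satisfied, MDS.

Singleton bound: d ≤ n − k + 1.
Here n = 9, k = 3, so n − k + 1 = 7.
Given d = 7, check d ≤ 7: YES.
Slack = (n − k + 1) − d = 0.
The code is MDS (slack = 0).
Description: the claimed parameters are [9, 3, 7]_8; such a code would be MDS (meets Singleton bound).


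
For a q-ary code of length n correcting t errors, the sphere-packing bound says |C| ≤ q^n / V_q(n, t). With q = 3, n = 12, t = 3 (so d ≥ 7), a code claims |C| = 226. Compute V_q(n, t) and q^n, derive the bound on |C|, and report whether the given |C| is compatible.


V_q(n, t) = 2049, q^n = 531441, Hamming bound = 259, |C| = 226 ≤ bound (satisfied).

Step 1: Compute V_q(n, t) = Σ_{j=0}^3 C(n, j) (q−1)^j.
  j = 0: C(12,0)·(2)^0 = 1·1 = 1.
  j = 1: C(12,1)·(2)^1 = 12·2 = 24.
  j = 2: C(12,2)·(2)^2 = 66·4 = 264.
  j = 3: C(12,3)·(2)^3 = 220·8 = 1760.
  V_q(n, t) = 1 + 24 + 264 + 1760 = 2049.
Step 2: q^n = 3^12 = 531441.
Step 3: Hamming bound ⌊q^n / V_q(n,t)⌋ = ⌊531441/2049⌋ = 259.
Step 4: Compare |C| = 226 to 259: satisfied.
The claimed |C| lies below the Hamming bound.


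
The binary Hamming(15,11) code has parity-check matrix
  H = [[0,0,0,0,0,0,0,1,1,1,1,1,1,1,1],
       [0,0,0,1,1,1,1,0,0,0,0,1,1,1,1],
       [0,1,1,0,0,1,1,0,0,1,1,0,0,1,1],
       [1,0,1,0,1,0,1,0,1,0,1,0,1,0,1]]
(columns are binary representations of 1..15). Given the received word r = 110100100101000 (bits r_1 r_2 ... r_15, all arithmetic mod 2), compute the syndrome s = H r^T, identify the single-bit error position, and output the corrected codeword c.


s = (0, 1, 1, 0)^T, error position = 6, corrected codeword c = 110101100101000

Compute s = H r^T mod 2 one row at a time:
  s_1 = 0 + 0 + 1 + 0 + 1 + 0 + 0 + 0 = 2 ≡ 0 (mod 2).
  s_2 = 1 + 0 + 0 + 1 + 1 + 0 + 0 + 0 = 3 ≡ 1 (mod 2).
  s_3 = 1 + 0 + 0 + 1 + 1 + 0 + 0 + 0 = 3 ≡ 1 (mod 2).
  s_4 = 1 + 0 + 0 + 1 + 0 + 0 + 0 + 0 = 2 ≡ 0 (mod 2).
s = (0, 1, 1, 0)^T — this equals column 6 of H (binary 0110), so error is at position 6.
Correct: flip bit 6 of r = 110100100101000 to get c = 110101100101000.


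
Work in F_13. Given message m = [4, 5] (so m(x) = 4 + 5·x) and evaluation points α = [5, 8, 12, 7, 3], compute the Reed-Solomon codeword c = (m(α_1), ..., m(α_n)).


c = [3, 5, 12, 0, 6]

Message polynomial: m(x) = 4 + 5·x (mod 13).
For each evaluation point α_i, compute m(α_i) mod 13:
  α_1 = 5: Horner steps 5 → 3, so m(5) = 3.
  α_2 = 8: Horner steps 5 → 5, so m(8) = 5.
  α_3 = 12: Horner steps 5 → 12, so m(12) = 12.
  α_4 = 7: Horner steps 5 → 0, so m(7) = 0.
  α_5 = 3: Horner steps 5 → 6, so m(3) = 6.
Codeword c = [3, 5, 12, 0, 6] ∈ F_13^5.


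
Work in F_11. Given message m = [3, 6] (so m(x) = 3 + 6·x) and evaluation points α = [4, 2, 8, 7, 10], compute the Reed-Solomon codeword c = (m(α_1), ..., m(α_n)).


c = [5, 4, 7, 1, 8]

Message polynomial: m(x) = 3 + 6·x (mod 11).
For each evaluation point α_i, compute m(α_i) mod 11:
  α_1 = 4: Horner steps 6 → 5, so m(4) = 5.
  α_2 = 2: Horner steps 6 → 4, so m(2) = 4.
  α_3 = 8: Horner steps 6 → 7, so m(8) = 7.
  α_4 = 7: Horner steps 6 → 1, so m(7) = 1.
  α_5 = 10: Horner steps 6 → 8, so m(10) = 8.
Codeword c = [5, 4, 7, 1, 8] ∈ F_11^5.


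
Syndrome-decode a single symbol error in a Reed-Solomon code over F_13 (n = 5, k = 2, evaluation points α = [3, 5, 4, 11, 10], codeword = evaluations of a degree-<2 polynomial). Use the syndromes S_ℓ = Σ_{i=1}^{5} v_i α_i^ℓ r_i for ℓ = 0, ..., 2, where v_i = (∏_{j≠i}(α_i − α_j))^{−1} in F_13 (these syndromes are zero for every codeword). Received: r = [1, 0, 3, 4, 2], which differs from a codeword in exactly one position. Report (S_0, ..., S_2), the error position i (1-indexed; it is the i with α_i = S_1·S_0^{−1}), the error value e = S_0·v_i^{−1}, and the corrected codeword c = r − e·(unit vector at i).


S = (1, 5, 12), error at position 2, error magnitude e = 8, c = [1, 5, 3, 4, 2].

Step 1: column multipliers v_i = (∏_{j≠i}(α_i − α_j))^{−1} mod 13.
  i = 1 (α = 3): (3−5)(3−4)(3−11)(3−10) = (−2)·(−1)·(−8)·(−7) = 112 ≡ 8, so v_1 = 8^{−1} = 5 (mod 13).
  i = 2 (α = 5): (5−3)(5−4)(5−11)(5−10) = 2·1·(−6)·(−5) = 60 ≡ 8, so v_2 = 8^{−1} = 5 (mod 13).
  i = 3 (α = 4): (4−3)(4−5)(4−11)(4−10) = 1·(−1)·(−7)·(−6) = −42 ≡ 10, so v_3 = 10^{−1} = 4 (mod 13).
  i = 4 (α = 11): (11−3)(11−5)(11−4)(11−10) = 8·6·7·1 = 336 ≡ 11, so v_4 = 11^{−1} = 6 (mod 13).
  i = 5 (α = 10): (10−3)(10−5)(10−4)(10−11) = 7·5·6·(−1) = −210 ≡ 11, so v_5 = 11^{−1} = 6 (mod 13).
  v = [5, 5, 4, 6, 6].
Step 2: syndromes of r = [1, 0, 3, 4, 2] (all sums mod 13).
  S_0 = Σ v_i r_i = 5·1 + 5·0 + 4·3 + 6·4 + 6·2 = 53 ≡ 1.
  S_1 = Σ v_i α_i r_i = 5·3·1 + 5·5·0 + 4·4·3 + 6·11·4 + 6·10·2 = 447 ≡ 5.
  α_i^2 mod 13 = [9, 12, 3, 4, 9].
  S_2 = Σ v_i α_i^2 r_i = 5·9·1 + 5·12·0 + 4·3·3 + 6·4·4 + 6·9·2 = 285 ≡ 12.
  S = (1, 5, 12) ≠ 0, so r is not a codeword (an error is present).
Step 3: locate the error. For a single error e at position i, S_ℓ = v_i·e·α_i^ℓ, so α_err = S_1/S_0.
  S_0^{−1} = 1^{−1} = 1 (mod 13), so α_err = 5·1 = 5 ≡ 5 = α_2. Error position i = 2.
  Consistency check: S_2/S_1 = 12·8 = 96 ≡ 5 = α_err ✓ (single-error assumption holds).
Step 4: error magnitude e = S_0/v_2 = S_0·∏_{j≠2}(α_2 − α_j) = 1·8 = 8 ≡ 8 (mod 13).
Step 5: correct position 2: c_2 = r_2 − e = 0 − 8 ≡ 5 (mod 13). Hence c = [1, 5, 3, 4, 2].
  Check: interpolating c through the α_i gives m(x) = 8 + 2·x (degree < 2) with m(α_i) = c_i for every i, so c is indeed a codeword.


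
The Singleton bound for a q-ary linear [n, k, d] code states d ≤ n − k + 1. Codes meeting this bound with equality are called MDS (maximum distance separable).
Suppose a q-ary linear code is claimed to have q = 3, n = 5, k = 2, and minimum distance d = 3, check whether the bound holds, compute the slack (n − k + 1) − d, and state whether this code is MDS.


Singleton RHS = n − k + 1 = 4, slack = 1, bound satisfied, not MDS.

Singleton bound: d ≤ n − k + 1.
Here n = 5, k = 2, so n − k + 1 = 4.
Given d = 3, check d ≤ 4: YES.
Slack = (n − k + 1) − d = 1.
The code is NOT MDS (slack = 1 > 0).
Description: the claimed parameters are [5, 2, 3]_3; such a code would be non-MDS.


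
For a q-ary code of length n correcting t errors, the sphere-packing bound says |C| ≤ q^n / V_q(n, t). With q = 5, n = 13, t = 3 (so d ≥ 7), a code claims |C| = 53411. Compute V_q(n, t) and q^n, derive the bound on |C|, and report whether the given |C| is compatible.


V_q(n, t) = 19605, q^n = 1220703125, Hamming bound = 62264, |C| = 53411 ≤ bound (satisfied).

Step 1: Compute V_q(n, t) = Σ_{j=0}^3 C(n, j) (q−1)^j.
  j = 0: C(13,0)·(4)^0 = 1·1 = 1.
  j = 1: C(13,1)·(4)^1 = 13·4 = 52.
  j = 2: C(13,2)·(4)^2 = 78·16 = 1248.
  j = 3: C(13,3)·(4)^3 = 286·64 = 18304.
  V_q(n, t) = 1 + 52 + 1248 + 18304 = 19605.
Step 2: q^n = 5^13 = 1220703125.
Step 3: Hamming bound ⌊q^n / V_q(n,t)⌋ = ⌊1220703125/19605⌋ = 62264.
Step 4: Compare |C| = 53411 to 62264: satisfied.
The claimed |C| lies below the Hamming bound.


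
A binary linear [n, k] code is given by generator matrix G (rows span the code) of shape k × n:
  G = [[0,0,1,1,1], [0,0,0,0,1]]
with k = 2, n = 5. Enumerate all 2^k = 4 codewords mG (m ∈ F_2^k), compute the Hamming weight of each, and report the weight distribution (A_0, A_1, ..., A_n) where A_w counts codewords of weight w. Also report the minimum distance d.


Weight distribution: A_0 = 1, A_1 = 1, A_2 = 1, A_3 = 1. Minimum distance d = 1.

Enumerate all 2^2 = 4 messages m ∈ F_2^2.
For each, compute codeword c = mG in F_2^5, then tally its weight.
  m = 00 → c = 00000, weight = 0.
  m = 10 → c = 00111, weight = 3.
  m = 01 → c = 00001, weight = 1.
  m = 11 → c = 00110, weight = 2.
Tally weights:
  weight 0: 1 codewords.
  weight 1: 1 codewords.
  weight 2: 1 codewords.
  weight 3: 1 codewords.
Minimum distance d = smallest w > 0 with A_w > 0 = 1.
Sanity: Σ A_w = 4 = 2^2 = 4 ✓.


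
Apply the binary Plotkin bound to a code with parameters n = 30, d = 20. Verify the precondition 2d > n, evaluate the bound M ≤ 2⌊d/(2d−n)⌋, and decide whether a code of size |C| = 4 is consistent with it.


Plotkin bound M ≤ 4; given |C| = 4 ≤ bound (satisfied).

Check applicability: 2d = 40, n = 30.
2d − n = 10 > 0, so Plotkin applies.
Compute d/(2d−n) = 20/10 ≈ 2.0000.
⌊d/(2d−n)⌋ = 2.
Plotkin bound: M ≤ 2·2 = 4.
Given |C| = 4, check: satisfied.
This |C| is at the Plotkin bound.


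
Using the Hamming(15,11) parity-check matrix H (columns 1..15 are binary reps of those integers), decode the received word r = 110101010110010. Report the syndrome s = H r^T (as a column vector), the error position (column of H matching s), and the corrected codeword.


s = (0, 1, 1, 0)^T, error position = 6, corrected codeword c = 110100010110010

Compute s = H r^T mod 2 one row at a time:
  s_1 = 1 + 0 + 1 + 1 + 0 + 0 + 1 + 0 = 4 ≡ 0 (mod 2).
  s_2 = 1 + 0 + 1 + 0 + 0 + 0 + 1 + 0 = 3 ≡ 1 (mod 2).
  s_3 = 1 + 0 + 1 + 0 + 1 + 1 + 1 + 0 = 5 ≡ 1 (mod 2).
  s_4 = 1 + 0 + 0 + 0 + 0 + 1 + 0 + 0 = 2 ≡ 0 (mod 2).
s = (0, 1, 1, 0)^T — this equals column 6 of H (binary 0110), so error is at position 6.
Correct: flip bit 6 of r = 110101010110010 to get c = 110100010110010.


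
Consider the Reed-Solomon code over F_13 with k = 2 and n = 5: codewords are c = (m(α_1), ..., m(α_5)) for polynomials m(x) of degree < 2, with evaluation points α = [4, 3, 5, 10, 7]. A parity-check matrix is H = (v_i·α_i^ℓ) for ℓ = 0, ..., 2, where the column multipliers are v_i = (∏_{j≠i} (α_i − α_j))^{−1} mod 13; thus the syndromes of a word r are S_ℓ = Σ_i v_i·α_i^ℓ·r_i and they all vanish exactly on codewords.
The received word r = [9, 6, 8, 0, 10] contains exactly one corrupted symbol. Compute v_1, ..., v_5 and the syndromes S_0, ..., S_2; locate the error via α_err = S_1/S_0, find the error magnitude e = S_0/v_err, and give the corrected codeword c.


S = (10, 1, 4), error at position 1, error magnitude e = 2, c = [7, 6, 8, 0, 10].

Step 1: column multipliers v_i = (∏_{j≠i}(α_i − α_j))^{−1} mod 13.
  i = 1 (α = 4): (4−3)(4−5)(4−10)(4−7) = 1·(−1)·(−6)·(−3) = −18 ≡ 8, so v_1 = 8^{−1} = 5 (mod 13).
  i = 2 (α = 3): (3−4)(3−5)(3−10)(3−7) = (−1)·(−2)·(−7)·(−4) = 56 ≡ 4, so v_2 = 4^{−1} = 10 (mod 13).
  i = 3 (α = 5): (5−4)(5−3)(5−10)(5−7) = 1·2·(−5)·(−2) = 20 ≡ 7, so v_3 = 7^{−1} = 2 (mod 13).
  i = 4 (α = 10): (10−4)(10−3)(10−5)(10−7) = 6·7·5·3 = 630 ≡ 6, so v_4 = 6^{−1} = 11 (mod 13).
  i = 5 (α = 7): (7−4)(7−3)(7−5)(7−10) = 3·4·2·(−3) = −72 ≡ 6, so v_5 = 6^{−1} = 11 (mod 13).
  v = [5, 10, 2, 11, 11].
Step 2: syndromes of r = [9, 6, 8, 0, 10] (all sums mod 13).
  S_0 = Σ v_i r_i = 5·9 + 10·6 + 2·8 + 11·0 + 11·10 = 231 ≡ 10.
  S_1 = Σ v_i α_i r_i = 5·4·9 + 10·3·6 + 2·5·8 + 11·10·0 + 11·7·10 = 1210 ≡ 1.
  α_i^2 mod 13 = [3, 9, 12, 9, 10].
  S_2 = Σ v_i α_i^2 r_i = 5·3·9 + 10·9·6 + 2·12·8 + 11·9·0 + 11·10·10 = 1967 ≡ 4.
  S = (10, 1, 4) ≠ 0, so r is not a codeword (an error is present).
Step 3: locate the error. For a single error e at position i, S_ℓ = v_i·e·α_i^ℓ, so α_err = S_1/S_0.
  S_0^{−1} = 10^{−1} = 4 (mod 13), so α_err = 1·4 = 4 ≡ 4 = α_1. Error position i = 1.
  Consistency check: S_2/S_1 = 4·1 = 4 ≡ 4 = α_err ✓ (single-error assumption holds).
Step 4: error magnitude e = S_0/v_1 = S_0·∏_{j≠1}(α_1 − α_j) = 10·8 = 80 ≡ 2 (mod 13).
Step 5: correct position 1: c_1 = r_1 − e = 9 − 2 ≡ 7 (mod 13). Hence c = [7, 6, 8, 0, 10].
  Check: interpolating c through the α_i gives m(x) = 3 + 1·x (degree < 2) with m(α_i) = c_i for every i, so c is indeed a codeword.


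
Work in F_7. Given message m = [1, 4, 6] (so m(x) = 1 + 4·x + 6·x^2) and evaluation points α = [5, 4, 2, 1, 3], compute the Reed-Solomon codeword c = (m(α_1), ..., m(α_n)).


c = [3, 1, 5, 4, 4]

Message polynomial: m(x) = 1 + 4·x + 6·x^2 (mod 7).
For each evaluation point α_i, compute m(α_i) mod 7:
  α_1 = 5: Horner steps 6 → 6 → 3, so m(5) = 3.
  α_2 = 4: Horner steps 6 → 0 → 1, so m(4) = 1.
  α_3 = 2: Horner steps 6 → 2 → 5, so m(2) = 5.
  α_4 = 1: Horner steps 6 → 3 → 4, so m(1) = 4.
  α_5 = 3: Horner steps 6 → 1 → 4, so m(3) = 4.
Codeword c = [3, 1, 5, 4, 4] ∈ F_7^5.


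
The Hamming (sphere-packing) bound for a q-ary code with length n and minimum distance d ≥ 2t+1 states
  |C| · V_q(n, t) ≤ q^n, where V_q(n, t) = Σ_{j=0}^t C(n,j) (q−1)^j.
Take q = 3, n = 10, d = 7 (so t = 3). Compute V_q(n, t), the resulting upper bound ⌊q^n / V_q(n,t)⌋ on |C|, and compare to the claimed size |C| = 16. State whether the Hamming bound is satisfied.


V_q(n, t) = 1161, q^n = 59049, Hamming bound = 50, |C| = 16 ≤ bound (satisfied).

Step 1: Compute V_q(n, t) = Σ_{j=0}^3 C(n, j) (q−1)^j.
  j = 0: C(10,0)·(2)^0 = 1·1 = 1.
  j = 1: C(10,1)·(2)^1 = 10·2 = 20.
  j = 2: C(10,2)·(2)^2 = 45·4 = 180.
  j = 3: C(10,3)·(2)^3 = 120·8 = 960.
  V_q(n, t) = 1 + 20 + 180 + 960 = 1161.
Step 2: q^n = 3^10 = 59049.
Step 3: Hamming bound ⌊q^n / V_q(n,t)⌋ = ⌊59049/1161⌋ = 50.
Step 4: Compare |C| = 16 to 50: satisfied.
The claimed |C| lies below the Hamming bound.


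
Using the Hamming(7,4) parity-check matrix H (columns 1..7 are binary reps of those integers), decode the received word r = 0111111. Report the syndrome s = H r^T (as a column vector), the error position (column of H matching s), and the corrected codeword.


s = (0, 0, 1)^T, error position = 1, corrected codeword c = 1111111

Compute s = H r^T mod 2 one row at a time:
  s_1 = 1 + 1 + 1 + 1 = 4 ≡ 0 (mod 2).
  s_2 = 1 + 1 + 1 + 1 = 4 ≡ 0 (mod 2).
  s_3 = 0 + 1 + 1 + 1 = 3 ≡ 1 (mod 2).
s = (0, 0, 1)^T — this equals column 1 of H (binary 001), so error is at position 1.
Correct: flip bit 1 of r = 0111111 to get c = 1111111.


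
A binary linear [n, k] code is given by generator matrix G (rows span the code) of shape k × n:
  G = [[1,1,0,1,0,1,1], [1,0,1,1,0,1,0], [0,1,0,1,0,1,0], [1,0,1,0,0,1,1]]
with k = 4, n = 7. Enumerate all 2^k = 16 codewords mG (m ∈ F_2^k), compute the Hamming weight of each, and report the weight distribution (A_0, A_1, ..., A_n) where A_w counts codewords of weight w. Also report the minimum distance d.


Weight distribution: A_0 = 1, A_2 = 4, A_3 = 6, A_4 = 3, A_5 = 2. Minimum distance d = 2.

Enumerate all 2^4 = 16 messages m ∈ F_2^4.
For each, compute codeword c = mG in F_2^7, then tally its weight.
  m = 0000 → c = 0000000, weight = 0.
  m = 1000 → c = 1101011, weight = 5.
  m = 0100 → c = 1011010, weight = 4.
  m = 1100 → c = 0110001, weight = 3.
  m = 0010 → c = 0101010, weight = 3.
  m = 1010 → c = 1000001, weight = 2.
  m = 0110 → c = 1110000, weight = 3.
  m = 1110 → c = 0011011, weight = 4.
  m = 0001 → c = 1010011, weight = 4.
  m = 1001 → c = 0111000, weight = 3.
  m = 0101 → c = 0001001, weight = 2.
  m = 1101 → c = 1100010, weight = 3.
  m = 0011 → c = 1111001, weight = 5.
  m = 1011 → c = 0010010, weight = 2.
  m = 0111 → c = 0100011, weight = 3.
  m = 1111 → c = 1001000, weight = 2.
Tally weights:
  weight 0: 1 codewords.
  weight 2: 4 codewords.
  weight 3: 6 codewords.
  weight 4: 3 codewords.
  weight 5: 2 codewords.
Minimum distance d = smallest w > 0 with A_w > 0 = 2.
Sanity: Σ A_w = 16 = 2^4 = 16 ✓.


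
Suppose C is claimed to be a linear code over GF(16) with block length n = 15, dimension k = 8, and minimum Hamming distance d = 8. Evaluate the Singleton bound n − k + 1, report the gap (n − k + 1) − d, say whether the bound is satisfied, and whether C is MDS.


Singleton RHS = n − k + 1 = 8, slack = 0, bound satisfied, MDS.

Singleton bound: d ≤ n − k + 1.
Here n = 15, k = 8, so n − k + 1 = 8.
Given d = 8, check d ≤ 8: YES.
Slack = (n − k + 1) − d = 0.
The code is MDS (slack = 0).
Description: the claimed parameters are [15, 8, 8]_16; such a code would be MDS (meets Singleton bound).


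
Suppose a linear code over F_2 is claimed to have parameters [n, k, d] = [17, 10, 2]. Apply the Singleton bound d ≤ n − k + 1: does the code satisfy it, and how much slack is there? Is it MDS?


Singleton RHS = n − k + 1 = 8, slack = 6, bound satisfied, not MDS.

Singleton bound: d ≤ n − k + 1.
Here n = 17, k = 10, so n − k + 1 = 8.
Given d = 2, check d ≤ 8: YES.
Slack = (n − k + 1) − d = 6.
The code is NOT MDS (slack = 6 > 0).
Description: the claimed parameters are [17, 10, 2]_2; such a code would be non-MDS.


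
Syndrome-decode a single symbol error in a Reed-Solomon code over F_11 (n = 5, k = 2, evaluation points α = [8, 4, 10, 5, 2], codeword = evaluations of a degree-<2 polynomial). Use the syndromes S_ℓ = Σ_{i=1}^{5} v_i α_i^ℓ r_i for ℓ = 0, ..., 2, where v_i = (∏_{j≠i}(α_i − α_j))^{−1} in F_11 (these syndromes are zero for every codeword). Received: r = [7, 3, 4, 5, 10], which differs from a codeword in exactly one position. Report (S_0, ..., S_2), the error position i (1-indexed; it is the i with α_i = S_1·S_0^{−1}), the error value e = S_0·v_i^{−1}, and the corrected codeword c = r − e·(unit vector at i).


S = (4, 10, 3), error at position 1, error magnitude e = 7, c = [0, 3, 4, 5, 10].

Step 1: column multipliers v_i = (∏_{j≠i}(α_i − α_j))^{−1} mod 11.
  i = 1 (α = 8): (8−4)(8−10)(8−5)(8−2) = 4·(−2)·3·6 = −144 ≡ 10, so v_1 = 10^{−1} = 10 (mod 11).
  i = 2 (α = 4): (4−8)(4−10)(4−5)(4−2) = (−4)·(−6)·(−1)·2 = −48 ≡ 7, so v_2 = 7^{−1} = 8 (mod 11).
  i = 3 (α = 10): (10−8)(10−4)(10−5)(10−2) = 2·6·5·8 = 480 ≡ 7, so v_3 = 7^{−1} = 8 (mod 11).
  i = 4 (α = 5): (5−8)(5−4)(5−10)(5−2) = (−3)·1·(−5)·3 = 45 ≡ 1, so v_4 = 1^{−1} = 1 (mod 11).
  i = 5 (α = 2): (2−8)(2−4)(2−10)(2−5) = (−6)·(−2)·(−8)·(−3) = 288 ≡ 2, so v_5 = 2^{−1} = 6 (mod 11).
  v = [10, 8, 8, 1, 6].
Step 2: syndromes of r = [7, 3, 4, 5, 10] (all sums mod 11).
  S_0 = Σ v_i r_i = 10·7 + 8·3 + 8·4 + 1·5 + 6·10 = 191 ≡ 4.
  S_1 = Σ v_i α_i r_i = 10·8·7 + 8·4·3 + 8·10·4 + 1·5·5 + 6·2·10 = 1121 ≡ 10.
  α_i^2 mod 11 = [9, 5, 1, 3, 4].
  S_2 = Σ v_i α_i^2 r_i = 10·9·7 + 8·5·3 + 8·1·4 + 1·3·5 + 6·4·10 = 1037 ≡ 3.
  S = (4, 10, 3) ≠ 0, so r is not a codeword (an error is present).
Step 3: locate the error. For a single error e at position i, S_ℓ = v_i·e·α_i^ℓ, so α_err = S_1/S_0.
  S_0^{−1} = 4^{−1} = 3 (mod 11), so α_err = 10·3 = 30 ≡ 8 = α_1. Error position i = 1.
  Consistency check: S_2/S_1 = 3·10 = 30 ≡ 8 = α_err ✓ (single-error assumption holds).
Step 4: error magnitude e = S_0/v_1 = S_0·∏_{j≠1}(α_1 − α_j) = 4·10 = 40 ≡ 7 (mod 11).
Step 5: correct position 1: c_1 = r_1 − e = 7 − 7 ≡ 0 (mod 11). Hence c = [0, 3, 4, 5, 10].
  Check: interpolating c through the α_i gives m(x) = 6 + 2·x (degree < 2) with m(α_i) = c_i for every i, so c is indeed a codeword.


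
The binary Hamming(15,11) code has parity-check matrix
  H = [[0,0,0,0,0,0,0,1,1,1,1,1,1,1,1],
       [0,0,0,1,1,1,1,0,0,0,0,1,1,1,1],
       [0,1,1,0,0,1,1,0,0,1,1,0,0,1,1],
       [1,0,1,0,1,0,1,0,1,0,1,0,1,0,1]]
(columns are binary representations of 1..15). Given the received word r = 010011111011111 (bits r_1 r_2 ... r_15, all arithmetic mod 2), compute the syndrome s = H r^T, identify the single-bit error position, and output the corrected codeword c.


s = (1, 1, 0, 0)^T, error position = 12, corrected codeword c = 010011111010111

Compute s = H r^T mod 2 one row at a time:
  s_1 = 1 + 1 + 0 + 1 + 1 + 1 + 1 + 1 = 7 ≡ 1 (mod 2).
  s_2 = 0 + 1 + 1 + 1 + 1 + 1 + 1 + 1 = 7 ≡ 1 (mod 2).
  s_3 = 1 + 0 + 1 + 1 + 0 + 1 + 1 + 1 = 6 ≡ 0 (mod 2).
  s_4 = 0 + 0 + 1 + 1 + 1 + 1 + 1 + 1 = 6 ≡ 0 (mod 2).
s = (1, 1, 0, 0)^T — this equals column 12 of H (binary 1100), so error is at position 12.
Correct: flip bit 12 of r = 010011111011111 to get c = 010011111010111.


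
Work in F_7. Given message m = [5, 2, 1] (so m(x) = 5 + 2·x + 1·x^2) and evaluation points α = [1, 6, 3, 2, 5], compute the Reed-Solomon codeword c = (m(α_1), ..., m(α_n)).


c = [1, 4, 6, 6, 5]

Message polynomial: m(x) = 5 + 2·x + 1·x^2 (mod 7).
For each evaluation point α_i, compute m(α_i) mod 7:
  α_1 = 1: Horner steps 1 → 3 → 1, so m(1) = 1.
  α_2 = 6: Horner steps 1 → 1 → 4, so m(6) = 4.
  α_3 = 3: Horner steps 1 → 5 → 6, so m(3) = 6.
  α_4 = 2: Horner steps 1 → 4 → 6, so m(2) = 6.
  α_5 = 5: Horner steps 1 → 0 → 5, so m(5) = 5.
Codeword c = [1, 4, 6, 6, 5] ∈ F_7^5.


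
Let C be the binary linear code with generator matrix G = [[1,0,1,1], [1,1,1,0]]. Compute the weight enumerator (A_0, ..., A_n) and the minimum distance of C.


Weight distribution: A_0 = 1, A_2 = 1, A_3 = 2. Minimum distance d = 2.

Enumerate all 2^2 = 4 messages m ∈ F_2^2.
For each, compute codeword c = mG in F_2^4, then tally its weight.
  m = 00 → c = 0000, weight = 0.
  m = 10 → c = 1011, weight = 3.
  m = 01 → c = 1110, weight = 3.
  m = 11 → c = 0101, weight = 2.
Tally weights:
  weight 0: 1 codewords.
  weight 2: 1 codewords.
  weight 3: 2 codewords.
Minimum distance d = smallest w > 0 with A_w > 0 = 2.
Sanity: Σ A_w = 4 = 2^2 = 4 ✓.


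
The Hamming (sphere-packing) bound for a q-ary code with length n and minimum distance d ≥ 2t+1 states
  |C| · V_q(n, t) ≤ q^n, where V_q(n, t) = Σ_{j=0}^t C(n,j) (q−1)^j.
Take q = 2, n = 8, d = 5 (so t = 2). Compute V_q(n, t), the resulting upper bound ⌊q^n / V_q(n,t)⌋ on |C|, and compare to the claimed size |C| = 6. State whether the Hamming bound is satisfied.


V_q(n, t) = 37, q^n = 256, Hamming bound = 6, |C| = 6 ≤ bound (satisfied).

Step 1: Compute V_q(n, t) = Σ_{j=0}^2 C(n, j) (q−1)^j.
  j = 0: C(8,0)·(1)^0 = 1·1 = 1.
  j = 1: C(8,1)·(1)^1 = 8·1 = 8.
  j = 2: C(8,2)·(1)^2 = 28·1 = 28.
  V_q(n, t) = 1 + 8 + 28 = 37.
Step 2: q^n = 2^8 = 256.
Step 3: Hamming bound ⌊q^n / V_q(n,t)⌋ = ⌊256/37⌋ = 6.
Step 4: Compare |C| = 6 to 6: satisfied.
The claimed |C| lies at the Hamming bound (tight).


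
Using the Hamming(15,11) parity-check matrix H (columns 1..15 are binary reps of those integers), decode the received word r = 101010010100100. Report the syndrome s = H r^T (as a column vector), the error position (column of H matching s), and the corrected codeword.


s = (1, 0, 0, 0)^T, error position = 8, corrected codeword c = 101010000100100

Compute s = H r^T mod 2 one row at a time:
  s_1 = 1 + 0 + 1 + 0 + 0 + 1 + 0 + 0 = 3 ≡ 1 (mod 2).
  s_2 = 0 + 1 + 0 + 0 + 0 + 1 + 0 + 0 = 2 ≡ 0 (mod 2).
  s_3 = 0 + 1 + 0 + 0 + 1 + 0 + 0 + 0 = 2 ≡ 0 (mod 2).
  s_4 = 1 + 1 + 1 + 0 + 0 + 0 + 1 + 0 = 4 ≡ 0 (mod 2).
s = (1, 0, 0, 0)^T — this equals column 8 of H (binary 1000), so error is at position 8.
Correct: flip bit 8 of r = 101010010100100 to get c = 101010000100100.


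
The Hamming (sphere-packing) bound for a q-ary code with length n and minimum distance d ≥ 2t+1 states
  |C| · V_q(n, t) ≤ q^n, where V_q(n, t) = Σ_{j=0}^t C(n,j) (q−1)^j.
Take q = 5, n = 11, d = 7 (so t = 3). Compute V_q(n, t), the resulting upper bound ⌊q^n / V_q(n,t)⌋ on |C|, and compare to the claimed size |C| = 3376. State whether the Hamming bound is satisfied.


V_q(n, t) = 11485, q^n = 48828125, Hamming bound = 4251, |C| = 3376 ≤ bound (satisfied).

Step 1: Compute V_q(n, t) = Σ_{j=0}^3 C(n, j) (q−1)^j.
  j = 0: C(11,0)·(4)^0 = 1·1 = 1.
  j = 1: C(11,1)·(4)^1 = 11·4 = 44.
  j = 2: C(11,2)·(4)^2 = 55·16 = 880.
  j = 3: C(11,3)·(4)^3 = 165·64 = 10560.
  V_q(n, t) = 1 + 44 + 880 + 10560 = 11485.
Step 2: q^n = 5^11 = 48828125.
Step 3: Hamming bound ⌊q^n / V_q(n,t)⌋ = ⌊48828125/11485⌋ = 4251.
Step 4: Compare |C| = 3376 to 4251: satisfied.
The claimed |C| lies below the Hamming bound.


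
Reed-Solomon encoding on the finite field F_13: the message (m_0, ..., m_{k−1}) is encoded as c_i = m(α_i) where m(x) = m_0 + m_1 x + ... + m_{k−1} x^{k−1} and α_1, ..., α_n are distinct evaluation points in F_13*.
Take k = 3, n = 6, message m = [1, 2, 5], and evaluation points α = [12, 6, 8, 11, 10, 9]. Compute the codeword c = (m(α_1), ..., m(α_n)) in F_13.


c = [4, 11, 12, 4, 1, 8]

Message polynomial: m(x) = 1 + 2·x + 5·x^2 (mod 13).
For each evaluation point α_i, compute m(α_i) mod 13:
  α_1 = 12: Horner steps 5 → 10 → 4, so m(12) = 4.
  α_2 = 6: Horner steps 5 → 6 → 11, so m(6) = 11.
  α_3 = 8: Horner steps 5 → 3 → 12, so m(8) = 12.
  α_4 = 11: Horner steps 5 → 5 → 4, so m(11) = 4.
  α_5 = 10: Horner steps 5 → 0 → 1, so m(10) = 1.
  α_6 = 9: Horner steps 5 → 8 → 8, so m(9) = 8.
Codeword c = [4, 11, 12, 4, 1, 8] ∈ F_13^6.


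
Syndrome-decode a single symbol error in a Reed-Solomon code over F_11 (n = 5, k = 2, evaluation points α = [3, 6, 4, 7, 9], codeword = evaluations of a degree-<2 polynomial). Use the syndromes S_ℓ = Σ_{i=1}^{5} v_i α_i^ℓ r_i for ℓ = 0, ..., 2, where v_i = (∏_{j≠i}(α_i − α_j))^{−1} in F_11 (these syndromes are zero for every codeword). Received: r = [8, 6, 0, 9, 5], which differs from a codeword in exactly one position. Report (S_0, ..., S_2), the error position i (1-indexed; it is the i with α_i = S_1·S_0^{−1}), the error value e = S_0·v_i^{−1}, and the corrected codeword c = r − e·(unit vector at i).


S = (3, 5, 1), error at position 5, error magnitude e = 1, c = [8, 6, 0, 9, 4].

Step 1: column multipliers v_i = (∏_{j≠i}(α_i − α_j))^{−1} mod 11.
  i = 1 (α = 3): (3−6)(3−4)(3−7)(3−9) = (−3)·(−1)·(−4)·(−6) = 72 ≡ 6, so v_1 = 6^{−1} = 2 (mod 11).
  i = 2 (α = 6): (6−3)(6−4)(6−7)(6−9) = 3·2·(−1)·(−3) = 18 ≡ 7, so v_2 = 7^{−1} = 8 (mod 11).
  i = 3 (α = 4): (4−3)(4−6)(4−7)(4−9) = 1·(−2)·(−3)·(−5) = −30 ≡ 3, so v_3 = 3^{−1} = 4 (mod 11).
  i = 4 (α = 7): (7−3)(7−6)(7−4)(7−9) = 4·1·3·(−2) = −24 ≡ 9, so v_4 = 9^{−1} = 5 (mod 11).
  i = 5 (α = 9): (9−3)(9−6)(9−4)(9−7) = 6·3·5·2 = 180 ≡ 4, so v_5 = 4^{−1} = 3 (mod 11).
  v = [2, 8, 4, 5, 3].
Step 2: syndromes of r = [8, 6, 0, 9, 5] (all sums mod 11).
  S_0 = Σ v_i r_i = 2·8 + 8·6 + 4·0 + 5·9 + 3·5 = 124 ≡ 3.
  S_1 = Σ v_i α_i r_i = 2·3·8 + 8·6·6 + 4·4·0 + 5·7·9 + 3·9·5 = 786 ≡ 5.
  α_i^2 mod 11 = [9, 3, 5, 5, 4].
  S_2 = Σ v_i α_i^2 r_i = 2·9·8 + 8·3·6 + 4·5·0 + 5·5·9 + 3·4·5 = 573 ≡ 1.
  S = (3, 5, 1) ≠ 0, so r is not a codeword (an error is present).
Step 3: locate the error. For a single error e at position i, S_ℓ = v_i·e·α_i^ℓ, so α_err = S_1/S_0.
  S_0^{−1} = 3^{−1} = 4 (mod 11), so α_err = 5·4 = 20 ≡ 9 = α_5. Error position i = 5.
  Consistency check: S_2/S_1 = 1·9 = 9 ≡ 9 = α_err ✓ (single-error assumption holds).
Step 4: error magnitude e = S_0/v_5 = S_0·∏_{j≠5}(α_5 − α_j) = 3·4 = 12 ≡ 1 (mod 11).
Step 5: correct position 5: c_5 = r_5 − e = 5 − 1 ≡ 4 (mod 11). Hence c = [8, 6, 0, 9, 4].
  Check: interpolating c through the α_i gives m(x) = 10 + 3·x (degree < 2) with m(α_i) = c_i for every i, so c is indeed a codeword.


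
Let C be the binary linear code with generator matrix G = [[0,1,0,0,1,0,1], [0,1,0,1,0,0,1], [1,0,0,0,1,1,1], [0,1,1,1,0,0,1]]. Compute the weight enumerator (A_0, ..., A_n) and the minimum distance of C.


Weight distribution: A_0 = 1, A_1 = 1, A_2 = 1, A_3 = 4, A_4 = 5, A_5 = 3, A_6 = 1. Minimum distance d = 1.

Enumerate all 2^4 = 16 messages m ∈ F_2^4.
For each, compute codeword c = mG in F_2^7, then tally its weight.
  m = 0000 → c = 0000000, weight = 0.
  m = 1000 → c = 0100101, weight = 3.
  m = 0100 → c = 0101001, weight = 3.
  m = 1100 → c = 0001100, weight = 2.
  m = 0010 → c = 1000111, weight = 4.
  m = 1010 → c = 1100010, weight = 3.
  m = 0110 → c = 1101110, weight = 5.
  m = 1110 → c = 1001011, weight = 4.
  m = 0001 → c = 0111001, weight = 4.
  m = 1001 → c = 0011100, weight = 3.
  m = 0101 → c = 0010000, weight = 1.
  m = 1101 → c = 0110101, weight = 4.
  m = 0011 → c = 1111110, weight = 6.
  m = 1011 → c = 1011011, weight = 5.
  m = 0111 → c = 1010111, weight = 5.
  m = 1111 → c = 1110010, weight = 4.
Tally weights:
  weight 0: 1 codewords.
  weight 1: 1 codewords.
  weight 2: 1 codewords.
  weight 3: 4 codewords.
  weight 4: 5 codewords.
  weight 5: 3 codewords.
  weight 6: 1 codewords.
Minimum distance d = smallest w > 0 with A_w > 0 = 1.
Sanity: Σ A_w = 16 = 2^4 = 16 ✓.


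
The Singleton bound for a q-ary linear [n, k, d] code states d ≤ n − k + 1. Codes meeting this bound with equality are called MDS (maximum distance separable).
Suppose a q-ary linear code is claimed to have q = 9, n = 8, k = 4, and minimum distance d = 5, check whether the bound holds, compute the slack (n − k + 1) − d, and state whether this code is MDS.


Singleton RHS = n − k + 1 = 5, slack = 0, bound satisfied, MDS.

Singleton bound: d ≤ n − k + 1.
Here n = 8, k = 4, so n − k + 1 = 5.
Given d = 5, check d ≤ 5: YES.
Slack = (n − k + 1) − d = 0.
The code is MDS (slack = 0).
Description: the claimed parameters are [8, 4, 5]_9; such a code would be MDS (meets Singleton bound).


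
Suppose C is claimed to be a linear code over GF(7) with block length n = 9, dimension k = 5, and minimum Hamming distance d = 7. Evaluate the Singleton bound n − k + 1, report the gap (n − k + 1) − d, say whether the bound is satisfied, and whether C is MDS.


Singleton RHS = n − k + 1 = 5, slack = -2, bound violated (no such code; not MDS).

Singleton bound: d ≤ n − k + 1.
Here n = 9, k = 5, so n − k + 1 = 5.
Given d = 7, check d ≤ 5: NO.
Slack = (n − k + 1) − d = -2.
The slack is negative: d = 7 exceeds n − k + 1 = 5 by 2, so the Singleton bound is violated and no linear [9, 5, 7]_7 code can exist. In particular it is not MDS (MDS requires d = n − k + 1 exactly).
Description: the claimed parameters are [9, 5, 7]_7; such a code would be impossible (violates the Singleton bound).


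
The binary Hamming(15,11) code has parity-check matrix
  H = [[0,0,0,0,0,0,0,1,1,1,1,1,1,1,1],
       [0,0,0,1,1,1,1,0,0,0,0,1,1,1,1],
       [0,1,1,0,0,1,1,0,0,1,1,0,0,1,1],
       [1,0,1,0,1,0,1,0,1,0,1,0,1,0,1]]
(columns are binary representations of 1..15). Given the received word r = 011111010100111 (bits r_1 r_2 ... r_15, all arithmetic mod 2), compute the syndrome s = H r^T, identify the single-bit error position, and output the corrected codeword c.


s = (1, 0, 0, 0)^T, error position = 8, corrected codeword c = 011111000100111

Compute s = H r^T mod 2 one row at a time:
  s_1 = 1 + 0 + 1 + 0 + 0 + 1 + 1 + 1 = 5 ≡ 1 (mod 2).
  s_2 = 1 + 1 + 1 + 0 + 0 + 1 + 1 + 1 = 6 ≡ 0 (mod 2).
  s_3 = 1 + 1 + 1 + 0 + 1 + 0 + 1 + 1 = 6 ≡ 0 (mod 2).
  s_4 = 0 + 1 + 1 + 0 + 0 + 0 + 1 + 1 = 4 ≡ 0 (mod 2).
s = (1, 0, 0, 0)^T — this equals column 8 of H (binary 1000), so error is at position 8.
Correct: flip bit 8 of r = 011111010100111 to get c = 011111000100111.


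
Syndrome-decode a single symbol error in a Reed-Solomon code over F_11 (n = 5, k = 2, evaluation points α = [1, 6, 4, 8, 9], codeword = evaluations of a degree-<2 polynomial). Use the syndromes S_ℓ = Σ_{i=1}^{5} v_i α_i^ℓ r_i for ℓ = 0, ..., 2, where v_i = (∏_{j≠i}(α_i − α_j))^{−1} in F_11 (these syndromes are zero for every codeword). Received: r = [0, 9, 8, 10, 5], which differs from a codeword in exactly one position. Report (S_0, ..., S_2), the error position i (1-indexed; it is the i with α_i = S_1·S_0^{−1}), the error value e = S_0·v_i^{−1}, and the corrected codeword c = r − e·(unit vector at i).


S = (8, 8, 8), error at position 1, error magnitude e = 10, c = [1, 9, 8, 10, 5].

Step 1: column multipliers v_i = (∏_{j≠i}(α_i − α_j))^{−1} mod 11.
  i = 1 (α = 1): (1−6)(1−4)(1−8)(1−9) = (−5)·(−3)·(−7)·(−8) = 840 ≡ 4, so v_1 = 4^{−1} = 3 (mod 11).
  i = 2 (α = 6): (6−1)(6−4)(6−8)(6−9) = 5·2·(−2)·(−3) = 60 ≡ 5, so v_2 = 5^{−1} = 9 (mod 11).
  i = 3 (α = 4): (4−1)(4−6)(4−8)(4−9) = 3·(−2)·(−4)·(−5) = −120 ≡ 1, so v_3 = 1^{−1} = 1 (mod 11).
  i = 4 (α = 8): (8−1)(8−6)(8−4)(8−9) = 7·2·4·(−1) = −56 ≡ 10, so v_4 = 10^{−1} = 10 (mod 11).
  i = 5 (α = 9): (9−1)(9−6)(9−4)(9−8) = 8·3·5·1 = 120 ≡ 10, so v_5 = 10^{−1} = 10 (mod 11).
  v = [3, 9, 1, 10, 10].
Step 2: syndromes of r = [0, 9, 8, 10, 5] (all sums mod 11).
  S_0 = Σ v_i r_i = 3·0 + 9·9 + 1·8 + 10·10 + 10·5 = 239 ≡ 8.
  S_1 = Σ v_i α_i r_i = 3·1·0 + 9·6·9 + 1·4·8 + 10·8·10 + 10·9·5 = 1768 ≡ 8.
  α_i^2 mod 11 = [1, 3, 5, 9, 4].
  S_2 = Σ v_i α_i^2 r_i = 3·1·0 + 9·3·9 + 1·5·8 + 10·9·10 + 10·4·5 = 1383 ≡ 8.
  S = (8, 8, 8) ≠ 0, so r is not a codeword (an error is present).
Step 3: locate the error. For a single error e at position i, S_ℓ = v_i·e·α_i^ℓ, so α_err = S_1/S_0.
  S_0^{−1} = 8^{−1} = 7 (mod 11), so α_err = 8·7 = 56 ≡ 1 = α_1. Error position i = 1.
  Consistency check: S_2/S_1 = 8·7 = 56 ≡ 1 = α_err ✓ (single-error assumption holds).
Step 4: error magnitude e = S_0/v_1 = S_0·∏_{j≠1}(α_1 − α_j) = 8·4 = 32 ≡ 10 (mod 11).
Step 5: correct position 1: c_1 = r_1 − e = 0 − 10 ≡ 1 (mod 11). Hence c = [1, 9, 8, 10, 5].
  Check: interpolating c through the α_i gives m(x) = 6 + 6·x (degree < 2) with m(α_i) = c_i for every i, so c is indeed a codeword.
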